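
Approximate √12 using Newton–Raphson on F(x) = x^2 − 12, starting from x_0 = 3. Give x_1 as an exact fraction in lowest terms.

F'(x) = 2x.
F(3) = −3, F'(3) = 6, so x_1 = 3 − (−3)/6 = 7/2.

7/2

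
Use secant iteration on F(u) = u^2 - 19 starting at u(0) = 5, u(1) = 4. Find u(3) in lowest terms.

F(5) = 6, F(4) = -3. u(2) = 4 - (-3)·(4 - 5)/((-3) - 6) = 13/3.
F(4) = -3, F(13/3) = -2/9. u(3) = (13/3) - (-2/9)·((13/3) - 4)/((-2/9) - (-3)) = 109/25.

109/25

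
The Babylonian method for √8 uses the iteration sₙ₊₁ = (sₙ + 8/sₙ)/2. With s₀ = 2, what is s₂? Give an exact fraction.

s₁ = (2 + 8/2)/2 = 3.
s₂ = (3 + 8/3)/2 = 17/6.

17/6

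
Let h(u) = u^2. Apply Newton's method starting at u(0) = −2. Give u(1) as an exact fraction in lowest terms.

−1

h'(u) = 2u.
h(−2) = 4, h'(−2) = −4, so u(1) = (−2) − 4/(−4) = −1.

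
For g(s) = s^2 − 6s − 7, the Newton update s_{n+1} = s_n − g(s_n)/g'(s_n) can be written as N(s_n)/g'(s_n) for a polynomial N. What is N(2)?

g'(s) = 2s − 6.
N(s) = s·g'(s) − g(s) = s·(2s − 6) − (s^2 − 6s − 7) = s^2 + 7.
N(2) = 11.

11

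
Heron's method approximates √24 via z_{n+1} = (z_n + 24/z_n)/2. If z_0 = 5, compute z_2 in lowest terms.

z_1 = (5 + 24/5)/2 = 49/10.
z_2 = (49/10 + 24/(49/10))/2 = 4801/980.

4801/980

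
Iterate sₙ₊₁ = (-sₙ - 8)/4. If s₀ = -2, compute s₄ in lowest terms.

-205/128

s₁ = (-(-2) - 8)/4 = -3/2.
s₂ = (-(-3/2) - 8)/4 = -13/8.
s₃ = (-(-13/8) - 8)/4 = -51/32.
s₄ = (-(-51/32) - 8)/4 = -205/128.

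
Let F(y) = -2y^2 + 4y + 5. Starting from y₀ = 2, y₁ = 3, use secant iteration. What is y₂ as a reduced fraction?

F(2) = 5, F(3) = -1. y₂ = 3 - (-1)·(3 - 2)/((-1) - 5) = 17/6.

17/6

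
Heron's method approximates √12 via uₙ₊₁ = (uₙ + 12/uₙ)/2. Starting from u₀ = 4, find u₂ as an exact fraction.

u₁ = (4 + 12/4)/2 = 7/2.
u₂ = (7/2 + 12/(7/2))/2 = 97/28.

97/28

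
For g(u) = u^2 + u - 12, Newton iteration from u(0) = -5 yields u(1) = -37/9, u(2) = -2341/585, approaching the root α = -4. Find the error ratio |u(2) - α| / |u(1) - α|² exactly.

u(1) - α = -37/9 - (-4) = -37/9 + 4 = -1/9, so |u(1) - α| = 1/9.
u(2) - α = -2341/585 - (-4) = -2341/585 + 4 = -1/585, so |u(2) - α| = 1/585.
|u(1) - α|² = 1/81.
Ratio = (1/585) / (1/81) = 9/65.

9/65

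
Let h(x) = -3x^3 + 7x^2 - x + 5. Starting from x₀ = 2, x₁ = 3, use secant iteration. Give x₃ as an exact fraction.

4405/1821

h(2) = 7, h(3) = -16. x₂ = 3 - (-16)·(3 - 2)/((-16) - 7) = 53/23.
h(3) = -16, h(53/23) = 38416/12167. x₃ = (53/23) - (38416/12167)·((53/23) - 3)/((38416/12167) - (-16)) = 4405/1821.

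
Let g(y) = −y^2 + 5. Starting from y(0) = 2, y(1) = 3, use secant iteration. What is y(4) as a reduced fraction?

161/72

g(2) = 1, g(3) = −4. y(2) = 3 − (−4)·(3 − 2)/((−4) − 1) = 11/5.
g(3) = −4, g(11/5) = 4/25. y(3) = (11/5) − (4/25)·((11/5) − 3)/((4/25) − (−4)) = 29/13.
g(11/5) = 4/25, g(29/13) = 4/169. y(4) = (29/13) − (4/169)·((29/13) − (11/5))/((4/169) − (4/25)) = 161/72.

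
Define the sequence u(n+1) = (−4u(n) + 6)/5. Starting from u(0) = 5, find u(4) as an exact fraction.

u(1) = (−4·5 + 6)/5 = −14/5.
u(2) = (−4·(−14/5) + 6)/5 = 86/25.
u(3) = (−4·(86/25) + 6)/5 = −194/125.
u(4) = (−4·(−194/125) + 6)/5 = 1526/625.

1526/625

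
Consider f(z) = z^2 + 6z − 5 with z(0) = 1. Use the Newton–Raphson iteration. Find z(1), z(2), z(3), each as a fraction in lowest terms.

f'(z) = 2z + 6.
f(1) = 2, f'(1) = 8, so z(1) = 1 − 2/8 = 3/4.
f(3/4) = 1/16, f'(3/4) = 15/2, so z(2) = (3/4) − (1/16)/(15/2) = 89/120.
f(89/120) = 1/14400, f'(89/120) = 449/60, so z(3) = (89/120) − (1/14400)/(449/60) = 79921/107760.

z(1) = 3/4, z(2) = 89/120, z(3) = 79921/107760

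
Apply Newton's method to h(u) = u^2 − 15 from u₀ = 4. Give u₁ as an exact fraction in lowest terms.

31/8

h'(u) = 2u.
h(4) = 1, h'(4) = 8, so u₁ = 4 − 1/8 = 31/8.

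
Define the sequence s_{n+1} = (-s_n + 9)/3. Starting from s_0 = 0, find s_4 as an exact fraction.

s_1 = (-0 + 9)/3 = 3.
s_2 = (-3 + 9)/3 = 2.
s_3 = (-2 + 9)/3 = 7/3.
s_4 = (-(7/3) + 9)/3 = 20/9.

20/9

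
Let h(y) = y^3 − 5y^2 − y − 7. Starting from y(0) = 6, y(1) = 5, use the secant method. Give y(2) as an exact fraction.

h(6) = 23, h(5) = −12. y(2) = 5 − (−12)·(5 − 6)/((−12) − 23) = 187/35.

187/35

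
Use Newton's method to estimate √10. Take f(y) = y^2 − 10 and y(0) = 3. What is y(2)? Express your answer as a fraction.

721/228

f'(y) = 2y.
f(3) = −1, f'(3) = 6, so y(1) = 3 − (−1)/6 = 19/6.
f(19/6) = 1/36, f'(19/6) = 19/3, so y(2) = (19/6) − (1/36)/(19/3) = 721/228.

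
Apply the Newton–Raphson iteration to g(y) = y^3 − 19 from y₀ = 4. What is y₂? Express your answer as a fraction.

52187/19208

g'(y) = 3y^2.
g(4) = 45, g'(4) = 48, so y₁ = 4 − 45/48 = 49/16.
g(49/16) = 39825/4096, g'(49/16) = 7203/256, so y₂ = (49/16) − (39825/4096)/(7203/256) = 52187/19208.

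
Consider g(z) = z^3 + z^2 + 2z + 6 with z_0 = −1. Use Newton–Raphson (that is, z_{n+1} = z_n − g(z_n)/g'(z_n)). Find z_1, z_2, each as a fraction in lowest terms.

g'(z) = 3z^2 + 2z + 2.
g(−1) = 4, g'(−1) = 3, so z_1 = (−1) − 4/3 = −7/3.
g(−7/3) = −160/27, g'(−7/3) = 41/3, so z_2 = (−7/3) − (−160/27)/(41/3) = −701/369.

z_1 = −7/3, z_2 = −701/369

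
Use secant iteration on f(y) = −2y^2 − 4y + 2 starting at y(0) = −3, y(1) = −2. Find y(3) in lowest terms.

−17/7

f(−3) = −4, f(−2) = 2. y(2) = (−2) − 2·((−2) − (−3))/(2 − (−4)) = −7/3.
f(−2) = 2, f(−7/3) = 4/9. y(3) = (−7/3) − (4/9)·((−7/3) − (−2))/((4/9) − 2) = −17/7.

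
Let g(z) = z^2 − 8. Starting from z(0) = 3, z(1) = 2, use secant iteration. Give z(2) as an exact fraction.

g(3) = 1, g(2) = −4. z(2) = 2 − (−4)·(2 − 3)/((−4) − 1) = 14/5.

14/5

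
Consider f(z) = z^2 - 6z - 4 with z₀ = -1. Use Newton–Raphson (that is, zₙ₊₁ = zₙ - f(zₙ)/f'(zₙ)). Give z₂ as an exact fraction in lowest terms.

-281/464

f'(z) = 2z - 6.
f(-1) = 3, f'(-1) = -8, so z₁ = (-1) - 3/(-8) = -5/8.
f(-5/8) = 9/64, f'(-5/8) = -29/4, so z₂ = (-5/8) - (9/64)/(-29/4) = -281/464.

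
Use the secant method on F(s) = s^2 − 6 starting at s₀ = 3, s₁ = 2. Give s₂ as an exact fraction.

F(3) = 3, F(2) = −2. s₂ = 2 − (−2)·(2 − 3)/((−2) − 3) = 12/5.

12/5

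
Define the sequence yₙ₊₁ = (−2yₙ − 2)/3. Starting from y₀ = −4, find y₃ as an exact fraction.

y₁ = (−2·(−4) − 2)/3 = 2.
y₂ = (−2·2 − 2)/3 = −2.
y₃ = (−2·(−2) − 2)/3 = 2/3.

2/3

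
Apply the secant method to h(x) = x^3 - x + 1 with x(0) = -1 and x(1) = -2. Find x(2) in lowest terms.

-7/6

h(-1) = 1, h(-2) = -5. x(2) = (-2) - (-5)·((-2) - (-1))/((-5) - 1) = -7/6.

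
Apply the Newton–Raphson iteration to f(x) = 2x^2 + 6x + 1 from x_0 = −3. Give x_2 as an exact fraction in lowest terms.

f'(x) = 4x + 6.
f(−3) = 1, f'(−3) = −6, so x_1 = (−3) − 1/(−6) = −17/6.
f(−17/6) = 1/18, f'(−17/6) = −16/3, so x_2 = (−17/6) − (1/18)/(−16/3) = −271/96.

−271/96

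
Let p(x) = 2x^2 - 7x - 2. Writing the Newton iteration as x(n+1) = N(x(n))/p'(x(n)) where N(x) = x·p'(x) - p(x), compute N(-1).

4

p'(x) = 4x - 7.
N(x) = x·p'(x) - p(x) = x·(4x - 7) - (2x^2 - 7x - 2) = 2x^2 + 2.
N(-1) = 4.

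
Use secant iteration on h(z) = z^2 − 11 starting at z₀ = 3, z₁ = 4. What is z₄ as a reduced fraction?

h(3) = −2, h(4) = 5. z₂ = 4 − 5·(4 − 3)/(5 − (−2)) = 23/7.
h(4) = 5, h(23/7) = −10/49. z₃ = (23/7) − (−10/49)·((23/7) − 4)/((−10/49) − 5) = 169/51.
h(23/7) = −10/49, h(169/51) = −50/2601. z₄ = (169/51) − (−50/2601)·((169/51) − (23/7))/((−50/2601) − (−10/49)) = 3907/1178.

3907/1178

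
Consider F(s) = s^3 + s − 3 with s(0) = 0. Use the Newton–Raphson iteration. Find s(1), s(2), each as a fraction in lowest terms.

F'(s) = 3s^2 + 1.
F(0) = −3, F'(0) = 1, so s(1) = 0 − (−3)/1 = 3.
F(3) = 27, F'(3) = 28, so s(2) = 3 − 27/28 = 57/28.

s(1) = 3, s(2) = 57/28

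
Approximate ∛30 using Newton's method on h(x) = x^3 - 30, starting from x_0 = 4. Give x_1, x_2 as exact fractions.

h'(x) = 3x^2.
h(4) = 34, h'(4) = 48, so x_1 = 4 - 34/48 = 79/24.
h(79/24) = 78319/13824, h'(79/24) = 6241/192, so x_2 = (79/24) - (78319/13824)/(6241/192) = 700399/224676.

x_1 = 79/24, x_2 = 700399/224676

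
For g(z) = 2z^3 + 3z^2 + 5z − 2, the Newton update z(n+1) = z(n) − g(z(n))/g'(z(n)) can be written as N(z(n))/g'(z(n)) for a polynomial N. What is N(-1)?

1

g'(z) = 6z^2 + 6z + 5.
N(z) = z·g'(z) − g(z) = z·(6z^2 + 6z + 5) − (2z^3 + 3z^2 + 5z − 2) = 4z^3 + 3z^2 + 2.
N(-1) = 1.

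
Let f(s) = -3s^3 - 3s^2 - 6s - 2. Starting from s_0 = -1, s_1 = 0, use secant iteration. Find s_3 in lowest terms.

f(-1) = 4, f(0) = -2. s_2 = 0 - (-2)·(0 - (-1))/((-2) - 4) = -1/3.
f(0) = -2, f(-1/3) = -2/9. s_3 = (-1/3) - (-2/9)·((-1/3) - 0)/((-2/9) - (-2)) = -3/8.

-3/8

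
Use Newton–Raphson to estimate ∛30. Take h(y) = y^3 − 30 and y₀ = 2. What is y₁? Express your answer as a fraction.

23/6

h'(y) = 3y^2.
h(2) = −22, h'(2) = 12, so y₁ = 2 − (−22)/12 = 23/6.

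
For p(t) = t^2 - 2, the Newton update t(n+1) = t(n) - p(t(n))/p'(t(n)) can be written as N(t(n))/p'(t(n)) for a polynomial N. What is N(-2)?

p'(t) = 2t.
N(t) = t·p'(t) - p(t) = t·(2t) - (t^2 - 2) = t^2 + 2.
N(-2) = 6.

6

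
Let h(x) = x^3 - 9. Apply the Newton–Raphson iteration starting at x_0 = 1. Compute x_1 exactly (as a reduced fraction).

11/3

h'(x) = 3x^2.
h(1) = -8, h'(1) = 3, so x_1 = 1 - (-8)/3 = 11/3.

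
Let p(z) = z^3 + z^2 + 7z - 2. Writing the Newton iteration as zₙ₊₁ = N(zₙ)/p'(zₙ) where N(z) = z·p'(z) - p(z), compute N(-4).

p'(z) = 3z^2 + 2z + 7.
N(z) = z·p'(z) - p(z) = z·(3z^2 + 2z + 7) - (z^3 + z^2 + 7z - 2) = 2z^3 + z^2 + 2.
N(-4) = -110.

-110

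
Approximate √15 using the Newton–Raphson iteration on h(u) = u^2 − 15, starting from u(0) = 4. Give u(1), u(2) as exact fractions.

u(1) = 31/8, u(2) = 1921/496

h'(u) = 2u.
h(4) = 1, h'(4) = 8, so u(1) = 4 − 1/8 = 31/8.
h(31/8) = 1/64, h'(31/8) = 31/4, so u(2) = (31/8) − (1/64)/(31/4) = 1921/496.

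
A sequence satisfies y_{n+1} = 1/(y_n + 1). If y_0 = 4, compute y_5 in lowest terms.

y_1 = 1/(4 + 1) = 1/5.
y_2 = 1/(1/5 + 1) = 5/6.
y_3 = 1/(5/6 + 1) = 6/11.
y_4 = 1/(6/11 + 1) = 11/17.
y_5 = 1/(11/17 + 1) = 17/28.

17/28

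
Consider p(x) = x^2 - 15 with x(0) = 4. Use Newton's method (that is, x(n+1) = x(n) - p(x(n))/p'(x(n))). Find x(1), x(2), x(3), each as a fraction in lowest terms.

p'(x) = 2x.
p(4) = 1, p'(4) = 8, so x(1) = 4 - 1/8 = 31/8.
p(31/8) = 1/64, p'(31/8) = 31/4, so x(2) = (31/8) - (1/64)/(31/4) = 1921/496.
p(1921/496) = 1/246016, p'(1921/496) = 1921/248, so x(3) = (1921/496) - (1/246016)/(1921/248) = 7380481/1905632.

x(1) = 31/8, x(2) = 1921/496, x(3) = 7380481/1905632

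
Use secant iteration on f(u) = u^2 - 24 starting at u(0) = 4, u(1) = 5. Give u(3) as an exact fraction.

f(4) = -8, f(5) = 1. u(2) = 5 - 1·(5 - 4)/(1 - (-8)) = 44/9.
f(5) = 1, f(44/9) = -8/81. u(3) = (44/9) - (-8/81)·((44/9) - 5)/((-8/81) - 1) = 436/89.

436/89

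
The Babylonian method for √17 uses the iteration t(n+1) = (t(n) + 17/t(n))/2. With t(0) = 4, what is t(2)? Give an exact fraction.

t(1) = (4 + 17/4)/2 = 33/8.
t(2) = (33/8 + 17/(33/8))/2 = 2177/528.

2177/528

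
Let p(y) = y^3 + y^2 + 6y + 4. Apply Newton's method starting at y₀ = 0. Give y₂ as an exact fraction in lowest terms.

−56/81

p'(y) = 3y^2 + 2y + 6.
p(0) = 4, p'(0) = 6, so y₁ = 0 − 4/6 = −2/3.
p(−2/3) = 4/27, p'(−2/3) = 6, so y₂ = (−2/3) − (4/27)/6 = −56/81.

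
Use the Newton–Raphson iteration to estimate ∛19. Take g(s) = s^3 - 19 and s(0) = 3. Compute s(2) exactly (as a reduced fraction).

1152011/431649

g'(s) = 3s^2.
g(3) = 8, g'(3) = 27, so s(1) = 3 - 8/27 = 73/27.
g(73/27) = 15040/19683, g'(73/27) = 5329/243, so s(2) = (73/27) - (15040/19683)/(5329/243) = 1152011/431649.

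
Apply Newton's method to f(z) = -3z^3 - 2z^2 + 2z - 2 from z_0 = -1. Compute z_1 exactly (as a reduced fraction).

-2

f'(z) = -9z^2 - 4z + 2.
f(-1) = -3, f'(-1) = -3, so z_1 = (-1) - (-3)/(-3) = -2.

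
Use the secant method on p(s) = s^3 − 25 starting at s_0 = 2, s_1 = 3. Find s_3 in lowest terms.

27505/9409

p(2) = −17, p(3) = 2. s_2 = 3 − 2·(3 − 2)/(2 − (−17)) = 55/19.
p(3) = 2, p(55/19) = −5100/6859. s_3 = (55/19) − (−5100/6859)·((55/19) − 3)/((−5100/6859) − 2) = 27505/9409.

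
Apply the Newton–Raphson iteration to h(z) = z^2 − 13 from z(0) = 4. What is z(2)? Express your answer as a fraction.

1673/464

h'(z) = 2z.
h(4) = 3, h'(4) = 8, so z(1) = 4 − 3/8 = 29/8.
h(29/8) = 9/64, h'(29/8) = 29/4, so z(2) = (29/8) − (9/64)/(29/4) = 1673/464.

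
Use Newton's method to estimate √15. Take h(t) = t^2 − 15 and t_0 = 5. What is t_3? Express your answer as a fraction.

1921/496

h'(t) = 2t.
h(5) = 10, h'(5) = 10, so t_1 = 5 − 10/10 = 4.
h(4) = 1, h'(4) = 8, so t_2 = 4 − 1/8 = 31/8.
h(31/8) = 1/64, h'(31/8) = 31/4, so t_3 = (31/8) − (1/64)/(31/4) = 1921/496.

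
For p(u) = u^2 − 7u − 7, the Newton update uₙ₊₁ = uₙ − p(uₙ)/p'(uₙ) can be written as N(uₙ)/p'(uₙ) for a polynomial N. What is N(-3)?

16

p'(u) = 2u − 7.
N(u) = u·p'(u) − p(u) = u·(2u − 7) − (u^2 − 7u − 7) = u^2 + 7.
N(-3) = 16.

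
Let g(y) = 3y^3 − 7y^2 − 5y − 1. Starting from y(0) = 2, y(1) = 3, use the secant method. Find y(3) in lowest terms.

13448/4579

g(2) = −15, g(3) = 2. y(2) = 3 − 2·(3 − 2)/(2 − (−15)) = 49/17.
g(3) = 2, g(49/17) = −8490/4913. y(3) = (49/17) − (−8490/4913)·((49/17) − 3)/((−8490/4913) − 2) = 13448/4579.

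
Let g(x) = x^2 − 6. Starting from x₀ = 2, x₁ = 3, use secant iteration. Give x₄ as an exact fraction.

g(2) = −2, g(3) = 3. x₂ = 3 − 3·(3 − 2)/(3 − (−2)) = 12/5.
g(3) = 3, g(12/5) = −6/25. x₃ = (12/5) − (−6/25)·((12/5) − 3)/((−6/25) − 3) = 22/9.
g(12/5) = −6/25, g(22/9) = −2/81. x₄ = (22/9) − (−2/81)·((22/9) − (12/5))/((−2/81) − (−6/25)) = 267/109.

267/109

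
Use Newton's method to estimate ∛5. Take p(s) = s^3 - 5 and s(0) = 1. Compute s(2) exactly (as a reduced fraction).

p'(s) = 3s^2.
p(1) = -4, p'(1) = 3, so s(1) = 1 - (-4)/3 = 7/3.
p(7/3) = 208/27, p'(7/3) = 49/3, so s(2) = (7/3) - (208/27)/(49/3) = 821/441.

821/441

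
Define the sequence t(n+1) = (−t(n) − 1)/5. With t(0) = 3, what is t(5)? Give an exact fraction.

−524/3125

t(1) = (−3 − 1)/5 = −4/5.
t(2) = (−(−4/5) − 1)/5 = −1/25.
t(3) = (−(−1/25) − 1)/5 = −24/125.
t(4) = (−(−24/125) − 1)/5 = −101/625.
t(5) = (−(−101/625) − 1)/5 = −524/3125.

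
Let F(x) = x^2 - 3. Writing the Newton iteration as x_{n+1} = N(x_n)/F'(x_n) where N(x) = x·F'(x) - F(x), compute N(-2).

F'(x) = 2x.
N(x) = x·F'(x) - F(x) = x·(2x) - (x^2 - 3) = x^2 + 3.
N(-2) = 7.

7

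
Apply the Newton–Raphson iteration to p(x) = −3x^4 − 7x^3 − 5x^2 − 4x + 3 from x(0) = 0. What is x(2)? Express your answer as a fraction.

p'(x) = −12x^3 − 21x^2 − 10x − 4.
p(0) = 3, p'(0) = −4, so x(1) = 0 − 3/(−4) = 3/4.
p(3/4) = −1719/256, p'(3/4) = −227/8, so x(2) = (3/4) − (−1719/256)/(−227/8) = 3729/7264.

3729/7264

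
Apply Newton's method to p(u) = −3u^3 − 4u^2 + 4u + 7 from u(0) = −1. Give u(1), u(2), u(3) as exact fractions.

p'(u) = −9u^2 − 8u + 4.
p(−1) = 2, p'(−1) = 3, so u(1) = (−1) − 2/3 = −5/3.
p(−5/3) = 28/9, p'(−5/3) = −23/3, so u(2) = (−5/3) − (28/9)/(−23/3) = −29/23.
p(−29/23) = 19600/12167, p'(−29/23) = −117/529, so u(3) = (−29/23) − (19600/12167)/(−117/529) = 16207/2691.

u(1) = −5/3, u(2) = −29/23, u(3) = 16207/2691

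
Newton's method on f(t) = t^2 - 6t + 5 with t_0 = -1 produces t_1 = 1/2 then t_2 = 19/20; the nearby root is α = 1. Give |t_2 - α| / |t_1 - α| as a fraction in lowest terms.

t_1 - α = 1/2 - 1 = -1/2, so |t_1 - α| = 1/2.
t_2 - α = 19/20 - 1 = -1/20, so |t_2 - α| = 1/20.
Ratio = (1/20) / (1/2) = 1/10.

1/10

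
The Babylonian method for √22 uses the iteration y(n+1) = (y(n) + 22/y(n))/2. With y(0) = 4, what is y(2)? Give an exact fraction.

y(1) = (4 + 22/4)/2 = 19/4.
y(2) = (19/4 + 22/(19/4))/2 = 713/152.

713/152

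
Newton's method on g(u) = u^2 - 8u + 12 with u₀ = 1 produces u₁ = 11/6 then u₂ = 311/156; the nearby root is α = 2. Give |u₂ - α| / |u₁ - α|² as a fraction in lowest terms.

u₁ - α = 11/6 - 2 = -1/6, so |u₁ - α| = 1/6.
u₂ - α = 311/156 - 2 = -1/156, so |u₂ - α| = 1/156.
|u₁ - α|² = 1/36.
Ratio = (1/156) / (1/36) = 3/13.

3/13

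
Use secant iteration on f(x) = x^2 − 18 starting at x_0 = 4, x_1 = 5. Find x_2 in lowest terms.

38/9

f(4) = −2, f(5) = 7. x_2 = 5 − 7·(5 − 4)/(7 − (−2)) = 38/9.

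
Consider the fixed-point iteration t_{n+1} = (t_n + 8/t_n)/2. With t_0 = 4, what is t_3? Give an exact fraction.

577/204

t_1 = (4 + 8/4)/2 = 3.
t_2 = (3 + 8/3)/2 = 17/6.
t_3 = (17/6 + 8/(17/6))/2 = 577/204.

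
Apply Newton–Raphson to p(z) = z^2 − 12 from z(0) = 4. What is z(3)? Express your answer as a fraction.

18817/5432

p'(z) = 2z.
p(4) = 4, p'(4) = 8, so z(1) = 4 − 4/8 = 7/2.
p(7/2) = 1/4, p'(7/2) = 7, so z(2) = (7/2) − (1/4)/7 = 97/28.
p(97/28) = 1/784, p'(97/28) = 97/14, so z(3) = (97/28) − (1/784)/(97/14) = 18817/5432.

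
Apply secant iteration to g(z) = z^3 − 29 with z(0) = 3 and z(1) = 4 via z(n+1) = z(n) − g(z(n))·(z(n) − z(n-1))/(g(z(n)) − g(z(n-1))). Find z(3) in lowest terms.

g(3) = −2, g(4) = 35. z(2) = 4 − 35·(4 − 3)/(35 − (−2)) = 113/37.
g(4) = 35, g(113/37) = −26040/50653. z(3) = (113/37) − (−26040/50653)·((113/37) − 4)/((−26040/50653) − 35) = 157673/51397.

157673/51397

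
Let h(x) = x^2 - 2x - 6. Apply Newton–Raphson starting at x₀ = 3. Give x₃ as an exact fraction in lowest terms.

149505/41008

h'(x) = 2x - 2.
h(3) = -3, h'(3) = 4, so x₁ = 3 - (-3)/4 = 15/4.
h(15/4) = 9/16, h'(15/4) = 11/2, so x₂ = (15/4) - (9/16)/(11/2) = 321/88.
h(321/88) = 81/7744, h'(321/88) = 233/44, so x₃ = (321/88) - (81/7744)/(233/44) = 149505/41008.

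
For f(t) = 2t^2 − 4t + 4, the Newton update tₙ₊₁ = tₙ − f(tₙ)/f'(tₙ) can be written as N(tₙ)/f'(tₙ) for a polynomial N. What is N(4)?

28

f'(t) = 4t − 4.
N(t) = t·f'(t) − f(t) = t·(4t − 4) − (2t^2 − 4t + 4) = 2t^2 − 4.
N(4) = 28.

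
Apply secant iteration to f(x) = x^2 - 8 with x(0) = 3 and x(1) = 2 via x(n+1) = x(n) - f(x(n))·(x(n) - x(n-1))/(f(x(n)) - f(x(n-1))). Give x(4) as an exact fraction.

f(3) = 1, f(2) = -4. x(2) = 2 - (-4)·(2 - 3)/((-4) - 1) = 14/5.
f(2) = -4, f(14/5) = -4/25. x(3) = (14/5) - (-4/25)·((14/5) - 2)/((-4/25) - (-4)) = 17/6.
f(14/5) = -4/25, f(17/6) = 1/36. x(4) = (17/6) - (1/36)·((17/6) - (14/5))/((1/36) - (-4/25)) = 478/169.

478/169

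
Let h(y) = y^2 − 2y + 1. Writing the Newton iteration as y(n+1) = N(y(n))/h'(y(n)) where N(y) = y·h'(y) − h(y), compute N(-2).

h'(y) = 2y − 2.
N(y) = y·h'(y) − h(y) = y·(2y − 2) − (y^2 − 2y + 1) = y^2 − 1.
N(-2) = 3.

3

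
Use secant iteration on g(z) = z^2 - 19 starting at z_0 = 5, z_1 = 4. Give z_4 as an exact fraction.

1421/326

g(5) = 6, g(4) = -3. z_2 = 4 - (-3)·(4 - 5)/((-3) - 6) = 13/3.
g(4) = -3, g(13/3) = -2/9. z_3 = (13/3) - (-2/9)·((13/3) - 4)/((-2/9) - (-3)) = 109/25.
g(13/3) = -2/9, g(109/25) = 6/625. z_4 = (109/25) - (6/625)·((109/25) - (13/3))/((6/625) - (-2/9)) = 1421/326.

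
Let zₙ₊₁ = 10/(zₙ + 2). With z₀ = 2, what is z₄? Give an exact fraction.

190/83

z₁ = 10/(2 + 2) = 5/2.
z₂ = 10/(5/2 + 2) = 20/9.
z₃ = 10/(20/9 + 2) = 45/19.
z₄ = 10/(45/19 + 2) = 190/83.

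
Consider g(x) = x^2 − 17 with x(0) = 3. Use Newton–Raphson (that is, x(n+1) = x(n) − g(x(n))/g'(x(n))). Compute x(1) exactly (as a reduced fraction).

g'(x) = 2x.
g(3) = −8, g'(3) = 6, so x(1) = 3 − (−8)/6 = 13/3.

13/3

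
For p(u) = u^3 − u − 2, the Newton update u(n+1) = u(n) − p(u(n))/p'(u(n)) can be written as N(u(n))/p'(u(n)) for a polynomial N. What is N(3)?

56

p'(u) = 3u^2 − 1.
N(u) = u·p'(u) − p(u) = u·(3u^2 − 1) − (u^3 − u − 2) = 2u^3 + 2.
N(3) = 56.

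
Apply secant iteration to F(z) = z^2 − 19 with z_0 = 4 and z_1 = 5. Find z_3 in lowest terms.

F(4) = −3, F(5) = 6. z_2 = 5 − 6·(5 − 4)/(6 − (−3)) = 13/3.
F(5) = 6, F(13/3) = −2/9. z_3 = (13/3) − (−2/9)·((13/3) − 5)/((−2/9) − 6) = 61/14.

61/14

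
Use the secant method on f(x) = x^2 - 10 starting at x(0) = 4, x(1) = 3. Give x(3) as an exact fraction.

136/43

f(4) = 6, f(3) = -1. x(2) = 3 - (-1)·(3 - 4)/((-1) - 6) = 22/7.
f(3) = -1, f(22/7) = -6/49. x(3) = (22/7) - (-6/49)·((22/7) - 3)/((-6/49) - (-1)) = 136/43.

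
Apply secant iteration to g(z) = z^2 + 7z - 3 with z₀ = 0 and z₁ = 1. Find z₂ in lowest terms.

3/8

g(0) = -3, g(1) = 5. z₂ = 1 - 5·(1 - 0)/(5 - (-3)) = 3/8.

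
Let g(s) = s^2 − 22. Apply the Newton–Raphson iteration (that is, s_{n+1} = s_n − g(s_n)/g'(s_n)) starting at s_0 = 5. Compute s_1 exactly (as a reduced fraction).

g'(s) = 2s.
g(5) = 3, g'(5) = 10, so s_1 = 5 − 3/10 = 47/10.

47/10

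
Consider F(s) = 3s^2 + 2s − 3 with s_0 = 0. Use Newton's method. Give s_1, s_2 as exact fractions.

F'(s) = 6s + 2.
F(0) = −3, F'(0) = 2, so s_1 = 0 − (−3)/2 = 3/2.
F(3/2) = 27/4, F'(3/2) = 11, so s_2 = (3/2) − (27/4)/11 = 39/44.

s_1 = 3/2, s_2 = 39/44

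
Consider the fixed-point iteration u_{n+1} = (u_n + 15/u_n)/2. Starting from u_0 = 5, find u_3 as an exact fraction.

1921/496

u_1 = (5 + 15/5)/2 = 4.
u_2 = (4 + 15/4)/2 = 31/8.
u_3 = (31/8 + 15/(31/8))/2 = 1921/496.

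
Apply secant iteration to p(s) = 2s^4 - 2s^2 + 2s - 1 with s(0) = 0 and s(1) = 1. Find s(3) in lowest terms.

p(0) = -1, p(1) = 1. s(2) = 1 - 1·(1 - 0)/(1 - (-1)) = 1/2.
p(1) = 1, p(1/2) = -3/8. s(3) = (1/2) - (-3/8)·((1/2) - 1)/((-3/8) - 1) = 7/11.

7/11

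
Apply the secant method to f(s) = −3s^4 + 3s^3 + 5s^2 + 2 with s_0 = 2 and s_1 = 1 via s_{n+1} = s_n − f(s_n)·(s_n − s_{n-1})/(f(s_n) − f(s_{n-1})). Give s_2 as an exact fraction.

f(2) = −2, f(1) = 7. s_2 = 1 − 7·(1 − 2)/(7 − (−2)) = 16/9.

16/9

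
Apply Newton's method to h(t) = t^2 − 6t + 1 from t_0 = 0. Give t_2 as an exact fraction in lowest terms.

h'(t) = 2t − 6.
h(0) = 1, h'(0) = −6, so t_1 = 0 − 1/(−6) = 1/6.
h(1/6) = 1/36, h'(1/6) = −17/3, so t_2 = (1/6) − (1/36)/(−17/3) = 35/204.

35/204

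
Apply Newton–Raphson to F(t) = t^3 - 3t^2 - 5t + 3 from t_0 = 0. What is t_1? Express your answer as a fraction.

3/5

F'(t) = 3t^2 - 6t - 5.
F(0) = 3, F'(0) = -5, so t_1 = 0 - 3/(-5) = 3/5.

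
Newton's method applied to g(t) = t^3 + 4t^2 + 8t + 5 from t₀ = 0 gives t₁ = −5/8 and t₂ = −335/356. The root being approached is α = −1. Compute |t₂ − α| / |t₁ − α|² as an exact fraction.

t₁ − α = −5/8 − (−1) = −5/8 + 1 = 3/8, so |t₁ − α| = 3/8.
t₂ − α = −335/356 − (−1) = −335/356 + 1 = 21/356, so |t₂ − α| = 21/356.
|t₁ − α|² = 9/64.
Ratio = (21/356) / (9/64) = 112/267.

112/267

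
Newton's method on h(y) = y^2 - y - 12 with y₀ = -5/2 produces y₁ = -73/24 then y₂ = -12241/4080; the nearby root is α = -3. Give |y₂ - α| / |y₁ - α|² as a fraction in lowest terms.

y₁ - α = -73/24 - (-3) = -73/24 + 3 = -1/24, so |y₁ - α| = 1/24.
y₂ - α = -12241/4080 - (-3) = -12241/4080 + 3 = -1/4080, so |y₂ - α| = 1/4080.
|y₁ - α|² = 1/576.
Ratio = (1/4080) / (1/576) = 12/85.

12/85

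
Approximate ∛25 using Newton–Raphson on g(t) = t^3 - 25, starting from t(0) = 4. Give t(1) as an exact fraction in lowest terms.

51/16

g'(t) = 3t^2.
g(4) = 39, g'(4) = 48, so t(1) = 4 - 39/48 = 51/16.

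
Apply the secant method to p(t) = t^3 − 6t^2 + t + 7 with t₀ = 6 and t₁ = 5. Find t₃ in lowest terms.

467/83

p(6) = 13, p(5) = −13. t₂ = 5 − (−13)·(5 − 6)/((−13) − 13) = 11/2.
p(5) = −13, p(11/2) = −21/8. t₃ = (11/2) − (−21/8)·((11/2) − 5)/((−21/8) − (−13)) = 467/83.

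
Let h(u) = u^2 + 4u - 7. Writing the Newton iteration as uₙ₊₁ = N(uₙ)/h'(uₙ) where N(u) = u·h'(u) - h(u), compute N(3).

16

h'(u) = 2u + 4.
N(u) = u·h'(u) - h(u) = u·(2u + 4) - (u^2 + 4u - 7) = u^2 + 7.
N(3) = 16.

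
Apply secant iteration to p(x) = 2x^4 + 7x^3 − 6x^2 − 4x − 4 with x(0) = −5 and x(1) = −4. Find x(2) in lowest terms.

−1064/261

p(−5) = 241, p(−4) = −20. x(2) = (−4) − (−20)·((−4) − (−5))/((−20) − 241) = −1064/261.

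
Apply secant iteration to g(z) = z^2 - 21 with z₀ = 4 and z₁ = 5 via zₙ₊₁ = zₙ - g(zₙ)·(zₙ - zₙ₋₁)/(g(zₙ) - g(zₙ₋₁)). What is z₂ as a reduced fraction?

41/9

g(4) = -5, g(5) = 4. z₂ = 5 - 4·(5 - 4)/(4 - (-5)) = 41/9.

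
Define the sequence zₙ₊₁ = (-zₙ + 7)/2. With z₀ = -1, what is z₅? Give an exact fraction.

z₁ = (-(-1) + 7)/2 = 4.
z₂ = (-4 + 7)/2 = 3/2.
z₃ = (-(3/2) + 7)/2 = 11/4.
z₄ = (-(11/4) + 7)/2 = 17/8.
z₅ = (-(17/8) + 7)/2 = 39/16.

39/16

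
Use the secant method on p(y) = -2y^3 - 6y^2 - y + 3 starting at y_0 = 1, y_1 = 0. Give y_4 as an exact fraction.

p(1) = -6, p(0) = 3. y_2 = 0 - 3·(0 - 1)/(3 - (-6)) = 1/3.
p(0) = 3, p(1/3) = 52/27. y_3 = (1/3) - (52/27)·((1/3) - 0)/((52/27) - 3) = 27/29.
p(1/3) = 52/27, p(27/29) = -115752/24389. y_4 = (27/29) - (-115752/24389)·((27/29) - (1/3))/((-115752/24389) - (52/27)) = 42741/84491.

42741/84491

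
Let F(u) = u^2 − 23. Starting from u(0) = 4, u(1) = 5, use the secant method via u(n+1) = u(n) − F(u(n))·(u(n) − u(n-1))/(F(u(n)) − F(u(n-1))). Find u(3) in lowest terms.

F(4) = −7, F(5) = 2. u(2) = 5 − 2·(5 − 4)/(2 − (−7)) = 43/9.
F(5) = 2, F(43/9) = −14/81. u(3) = (43/9) − (−14/81)·((43/9) − 5)/((−14/81) − 2) = 211/44.

211/44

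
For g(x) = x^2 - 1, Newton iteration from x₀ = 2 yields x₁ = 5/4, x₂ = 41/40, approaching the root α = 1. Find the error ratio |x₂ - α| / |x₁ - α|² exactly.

2/5

x₁ - α = 5/4 - 1 = 1/4, so |x₁ - α| = 1/4.
x₂ - α = 41/40 - 1 = 1/40, so |x₂ - α| = 1/40.
|x₁ - α|² = 1/16.
Ratio = (1/40) / (1/16) = 2/5.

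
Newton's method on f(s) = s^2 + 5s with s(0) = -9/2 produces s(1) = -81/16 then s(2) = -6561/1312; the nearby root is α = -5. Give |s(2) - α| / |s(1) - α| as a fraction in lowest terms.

s(1) - α = -81/16 - (-5) = -81/16 + 5 = -1/16, so |s(1) - α| = 1/16.
s(2) - α = -6561/1312 - (-5) = -6561/1312 + 5 = -1/1312, so |s(2) - α| = 1/1312.
Ratio = (1/1312) / (1/16) = 1/82.

1/82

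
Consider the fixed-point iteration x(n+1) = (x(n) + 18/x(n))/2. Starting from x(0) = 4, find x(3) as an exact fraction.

x(1) = (4 + 18/4)/2 = 17/4.
x(2) = (17/4 + 18/(17/4))/2 = 577/136.
x(3) = (577/136 + 18/(577/136))/2 = 665857/156944.

665857/156944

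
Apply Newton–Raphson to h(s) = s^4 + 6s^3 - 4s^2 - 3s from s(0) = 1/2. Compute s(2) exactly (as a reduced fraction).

-962797/1797760

h'(s) = 4s^3 + 18s^2 - 8s - 3.
h(1/2) = -27/16, h'(1/2) = -2, so s(1) = (1/2) - (-27/16)/(-2) = -11/32.
h(-11/32) = 344817/1048576, h'(-11/32) = 14045/8192, so s(2) = (-11/32) - (344817/1048576)/(14045/8192) = -962797/1797760.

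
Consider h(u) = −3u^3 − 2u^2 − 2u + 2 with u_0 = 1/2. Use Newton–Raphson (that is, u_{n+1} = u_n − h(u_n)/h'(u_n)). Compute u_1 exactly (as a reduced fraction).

13/25

h'(u) = −9u^2 − 4u − 2.
h(1/2) = 1/8, h'(1/2) = −25/4, so u_1 = (1/2) − (1/8)/(−25/4) = 13/25.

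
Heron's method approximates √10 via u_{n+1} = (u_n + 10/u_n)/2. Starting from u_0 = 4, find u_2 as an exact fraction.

329/104

u_1 = (4 + 10/4)/2 = 13/4.
u_2 = (13/4 + 10/(13/4))/2 = 329/104.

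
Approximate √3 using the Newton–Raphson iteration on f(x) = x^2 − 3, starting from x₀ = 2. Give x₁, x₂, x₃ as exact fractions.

x₁ = 7/4, x₂ = 97/56, x₃ = 18817/10864

f'(x) = 2x.
f(2) = 1, f'(2) = 4, so x₁ = 2 − 1/4 = 7/4.
f(7/4) = 1/16, f'(7/4) = 7/2, so x₂ = (7/4) − (1/16)/(7/2) = 97/56.
f(97/56) = 1/3136, f'(97/56) = 97/28, so x₃ = (97/56) − (1/3136)/(97/28) = 18817/10864.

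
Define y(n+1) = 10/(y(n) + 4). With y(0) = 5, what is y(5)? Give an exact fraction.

3890/2241

y(1) = 10/(5 + 4) = 10/9.
y(2) = 10/(10/9 + 4) = 45/23.
y(3) = 10/(45/23 + 4) = 230/137.
y(4) = 10/(230/137 + 4) = 685/389.
y(5) = 10/(685/389 + 4) = 3890/2241.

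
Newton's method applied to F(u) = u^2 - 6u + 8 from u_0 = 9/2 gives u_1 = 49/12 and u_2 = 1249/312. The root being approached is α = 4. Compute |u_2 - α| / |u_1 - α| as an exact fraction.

u_1 - α = 49/12 - 4 = 1/12, so |u_1 - α| = 1/12.
u_2 - α = 1249/312 - 4 = 1/312, so |u_2 - α| = 1/312.
Ratio = (1/312) / (1/12) = 1/26.

1/26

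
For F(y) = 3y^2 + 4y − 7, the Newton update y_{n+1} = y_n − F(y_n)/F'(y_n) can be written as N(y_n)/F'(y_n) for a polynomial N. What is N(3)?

F'(y) = 6y + 4.
N(y) = y·F'(y) − F(y) = y·(6y + 4) − (3y^2 + 4y − 7) = 3y^2 + 7.
N(3) = 34.

34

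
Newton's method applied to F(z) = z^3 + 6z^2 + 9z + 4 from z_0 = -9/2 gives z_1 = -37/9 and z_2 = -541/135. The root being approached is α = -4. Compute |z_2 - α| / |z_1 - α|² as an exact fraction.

z_1 - α = -37/9 - (-4) = -37/9 + 4 = -1/9, so |z_1 - α| = 1/9.
z_2 - α = -541/135 - (-4) = -541/135 + 4 = -1/135, so |z_2 - α| = 1/135.
|z_1 - α|² = 1/81.
Ratio = (1/135) / (1/81) = 3/5.

3/5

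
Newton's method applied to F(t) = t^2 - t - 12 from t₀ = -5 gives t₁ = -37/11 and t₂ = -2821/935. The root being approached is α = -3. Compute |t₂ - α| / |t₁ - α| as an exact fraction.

4/85

t₁ - α = -37/11 - (-3) = -37/11 + 3 = -4/11, so |t₁ - α| = 4/11.
t₂ - α = -2821/935 - (-3) = -2821/935 + 3 = -16/935, so |t₂ - α| = 16/935.
Ratio = (16/935) / (4/11) = 4/85.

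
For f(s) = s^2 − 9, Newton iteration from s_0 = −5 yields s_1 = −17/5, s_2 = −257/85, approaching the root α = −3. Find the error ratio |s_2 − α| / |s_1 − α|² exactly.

s_1 − α = −17/5 − (−3) = −17/5 + 3 = −2/5, so |s_1 − α| = 2/5.
s_2 − α = −257/85 − (−3) = −257/85 + 3 = −2/85, so |s_2 − α| = 2/85.
|s_1 − α|² = 4/25.
Ratio = (2/85) / (4/25) = 5/34.

5/34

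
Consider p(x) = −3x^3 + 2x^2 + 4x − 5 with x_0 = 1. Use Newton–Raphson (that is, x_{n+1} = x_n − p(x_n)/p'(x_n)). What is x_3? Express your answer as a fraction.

p'(x) = −9x^2 + 4x + 4.
p(1) = −2, p'(1) = −1, so x_1 = 1 − (−2)/(−1) = −1.
p(−1) = −4, p'(−1) = −9, so x_2 = (−1) − (−4)/(−9) = −13/9.
p(−13/9) = 592/243, p'(−13/9) = −185/9, so x_3 = (−13/9) − (592/243)/(−185/9) = −179/135.

−179/135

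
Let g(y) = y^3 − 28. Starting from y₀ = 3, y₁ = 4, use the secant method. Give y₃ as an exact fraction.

12901/4252

g(3) = −1, g(4) = 36. y₂ = 4 − 36·(4 − 3)/(36 − (−1)) = 112/37.
g(4) = 36, g(112/37) = −13356/50653. y₃ = (112/37) − (−13356/50653)·((112/37) − 4)/((−13356/50653) − 36) = 12901/4252.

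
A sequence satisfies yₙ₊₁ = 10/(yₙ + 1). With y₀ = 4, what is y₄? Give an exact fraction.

y₁ = 10/(4 + 1) = 2.
y₂ = 10/(2 + 1) = 10/3.
y₃ = 10/(10/3 + 1) = 30/13.
y₄ = 10/(30/13 + 1) = 130/43.

130/43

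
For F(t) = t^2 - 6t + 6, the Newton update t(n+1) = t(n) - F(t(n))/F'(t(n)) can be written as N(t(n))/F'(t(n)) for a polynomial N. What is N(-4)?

F'(t) = 2t - 6.
N(t) = t·F'(t) - F(t) = t·(2t - 6) - (t^2 - 6t + 6) = t^2 - 6.
N(-4) = 10.

10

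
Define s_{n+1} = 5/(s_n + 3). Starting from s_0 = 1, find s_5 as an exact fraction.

1490/1249

s_1 = 5/(1 + 3) = 5/4.
s_2 = 5/(5/4 + 3) = 20/17.
s_3 = 5/(20/17 + 3) = 85/71.
s_4 = 5/(85/71 + 3) = 355/298.
s_5 = 5/(355/298 + 3) = 1490/1249.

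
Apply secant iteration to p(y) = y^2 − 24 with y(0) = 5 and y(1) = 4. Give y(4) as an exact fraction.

p(5) = 1, p(4) = −8. y(2) = 4 − (−8)·(4 − 5)/((−8) − 1) = 44/9.
p(4) = −8, p(44/9) = −8/81. y(3) = (44/9) − (−8/81)·((44/9) − 4)/((−8/81) − (−8)) = 49/10.
p(44/9) = −8/81, p(49/10) = 1/100. y(4) = (49/10) − (1/100)·((49/10) − (44/9))/((1/100) − (−8/81)) = 4316/881.

4316/881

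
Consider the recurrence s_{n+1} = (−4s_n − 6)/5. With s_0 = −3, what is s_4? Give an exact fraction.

−1014/625

s_1 = (−4·(−3) − 6)/5 = 6/5.
s_2 = (−4·(6/5) − 6)/5 = −54/25.
s_3 = (−4·(−54/25) − 6)/5 = 66/125.
s_4 = (−4·(66/125) − 6)/5 = −1014/625.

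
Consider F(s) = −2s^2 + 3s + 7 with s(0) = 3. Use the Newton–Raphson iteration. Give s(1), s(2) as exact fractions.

F'(s) = −4s + 3.
F(3) = −2, F'(3) = −9, so s(1) = 3 − (−2)/(−9) = 25/9.
F(25/9) = −8/81, F'(25/9) = −73/9, so s(2) = (25/9) − (−8/81)/(−73/9) = 1817/657.

s(1) = 25/9, s(2) = 1817/657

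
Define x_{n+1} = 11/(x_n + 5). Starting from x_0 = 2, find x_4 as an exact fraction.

3377/2041

x_1 = 11/(2 + 5) = 11/7.
x_2 = 11/(11/7 + 5) = 77/46.
x_3 = 11/(77/46 + 5) = 506/307.
x_4 = 11/(506/307 + 5) = 3377/2041.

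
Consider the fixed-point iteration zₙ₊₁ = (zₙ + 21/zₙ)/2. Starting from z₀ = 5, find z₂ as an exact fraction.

z₁ = (5 + 21/5)/2 = 23/5.
z₂ = (23/5 + 21/(23/5))/2 = 527/115.

527/115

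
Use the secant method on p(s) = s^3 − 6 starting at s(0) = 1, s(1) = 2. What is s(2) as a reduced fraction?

p(1) = −5, p(2) = 2. s(2) = 2 − 2·(2 − 1)/(2 − (−5)) = 12/7.

12/7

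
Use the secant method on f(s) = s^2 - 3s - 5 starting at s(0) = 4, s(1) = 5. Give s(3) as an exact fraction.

155/37

f(4) = -1, f(5) = 5. s(2) = 5 - 5·(5 - 4)/(5 - (-1)) = 25/6.
f(5) = 5, f(25/6) = -5/36. s(3) = (25/6) - (-5/36)·((25/6) - 5)/((-5/36) - 5) = 155/37.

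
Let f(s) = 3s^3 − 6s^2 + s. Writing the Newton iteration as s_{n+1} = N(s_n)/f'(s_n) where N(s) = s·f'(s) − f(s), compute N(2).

f'(s) = 9s^2 − 12s + 1.
N(s) = s·f'(s) − f(s) = s·(9s^2 − 12s + 1) − (3s^3 − 6s^2 + s) = 6s^3 − 6s^2.
N(2) = 24.

24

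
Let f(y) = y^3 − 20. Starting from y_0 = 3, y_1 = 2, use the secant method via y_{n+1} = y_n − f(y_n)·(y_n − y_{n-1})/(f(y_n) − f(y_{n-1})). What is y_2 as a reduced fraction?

f(3) = 7, f(2) = −12. y_2 = 2 − (−12)·(2 − 3)/((−12) − 7) = 50/19.

50/19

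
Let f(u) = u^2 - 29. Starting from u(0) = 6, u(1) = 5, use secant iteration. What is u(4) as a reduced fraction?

9074/1685

f(6) = 7, f(5) = -4. u(2) = 5 - (-4)·(5 - 6)/((-4) - 7) = 59/11.
f(5) = -4, f(59/11) = -28/121. u(3) = (59/11) - (-28/121)·((59/11) - 5)/((-28/121) - (-4)) = 307/57.
f(59/11) = -28/121, f(307/57) = 28/3249. u(4) = (307/57) - (28/3249)·((307/57) - (59/11))/((28/3249) - (-28/121)) = 9074/1685.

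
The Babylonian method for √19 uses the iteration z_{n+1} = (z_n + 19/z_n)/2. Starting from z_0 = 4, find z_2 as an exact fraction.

z_1 = (4 + 19/4)/2 = 35/8.
z_2 = (35/8 + 19/(35/8))/2 = 2441/560.

2441/560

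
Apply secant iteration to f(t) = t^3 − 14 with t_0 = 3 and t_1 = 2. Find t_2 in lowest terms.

f(3) = 13, f(2) = −6. t_2 = 2 − (−6)·(2 − 3)/((−6) − 13) = 44/19.

44/19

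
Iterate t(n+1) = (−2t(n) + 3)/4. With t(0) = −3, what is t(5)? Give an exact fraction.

39/64

t(1) = (−2·(−3) + 3)/4 = 9/4.
t(2) = (−2·(9/4) + 3)/4 = −3/8.
t(3) = (−2·(−3/8) + 3)/4 = 15/16.
t(4) = (−2·(15/16) + 3)/4 = 9/32.
t(5) = (−2·(9/32) + 3)/4 = 39/64.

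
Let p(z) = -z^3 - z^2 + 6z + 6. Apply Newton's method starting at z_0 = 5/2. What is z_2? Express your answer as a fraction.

p'(z) = -3z^2 - 2z + 6.
p(5/2) = -7/8, p'(5/2) = -71/4, so z_1 = (5/2) - (-7/8)/(-71/4) = 174/71.
p(174/71) = -7350/357911, p'(174/71) = -85290/5041, so z_2 = (174/71) - (-7350/357911)/(-85290/5041) = 494437/201853.

494437/201853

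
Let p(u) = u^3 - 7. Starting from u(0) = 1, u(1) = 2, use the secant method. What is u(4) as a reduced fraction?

99535299/52030837

p(1) = -6, p(2) = 1. u(2) = 2 - 1·(2 - 1)/(1 - (-6)) = 13/7.
p(2) = 1, p(13/7) = -204/343. u(3) = (13/7) - (-204/343)·((13/7) - 2)/((-204/343) - 1) = 1045/547.
p(13/7) = -204/343, p(1045/547) = -4505136/163667323. u(4) = (1045/547) - (-4505136/163667323)·((1045/547) - (13/7))/((-4505136/163667323) - (-204/343)) = 99535299/52030837.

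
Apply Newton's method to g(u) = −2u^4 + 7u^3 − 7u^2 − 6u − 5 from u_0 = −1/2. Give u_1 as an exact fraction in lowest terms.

g'(u) = −8u^3 + 21u^2 − 14u − 6.
g(−1/2) = −19/4, g'(−1/2) = 29/4, so u_1 = (−1/2) − (−19/4)/(29/4) = 9/58.

9/58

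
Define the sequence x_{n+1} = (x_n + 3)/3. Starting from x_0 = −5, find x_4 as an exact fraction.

x_1 = ((−5) + 3)/3 = −2/3.
x_2 = ((−2/3) + 3)/3 = 7/9.
x_3 = ((7/9) + 3)/3 = 34/27.
x_4 = ((34/27) + 3)/3 = 115/81.

115/81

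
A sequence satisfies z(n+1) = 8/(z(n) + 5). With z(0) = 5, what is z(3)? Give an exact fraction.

232/185

z(1) = 8/(5 + 5) = 4/5.
z(2) = 8/(4/5 + 5) = 40/29.
z(3) = 8/(40/29 + 5) = 232/185.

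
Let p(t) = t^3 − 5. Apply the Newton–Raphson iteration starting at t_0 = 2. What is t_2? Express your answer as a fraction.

503/294

p'(t) = 3t^2.
p(2) = 3, p'(2) = 12, so t_1 = 2 − 3/12 = 7/4.
p(7/4) = 23/64, p'(7/4) = 147/16, so t_2 = (7/4) − (23/64)/(147/16) = 503/294.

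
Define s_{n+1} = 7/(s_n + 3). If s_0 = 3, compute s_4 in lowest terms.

819/526

s_1 = 7/(3 + 3) = 7/6.
s_2 = 7/(7/6 + 3) = 42/25.
s_3 = 7/(42/25 + 3) = 175/117.
s_4 = 7/(175/117 + 3) = 819/526.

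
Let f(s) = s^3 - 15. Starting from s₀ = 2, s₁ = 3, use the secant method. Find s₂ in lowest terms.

f(2) = -7, f(3) = 12. s₂ = 3 - 12·(3 - 2)/(12 - (-7)) = 45/19.

45/19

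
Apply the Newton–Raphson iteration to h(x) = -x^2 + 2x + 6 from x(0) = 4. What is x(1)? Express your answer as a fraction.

h'(x) = -2x + 2.
h(4) = -2, h'(4) = -6, so x(1) = 4 - (-2)/(-6) = 11/3.

11/3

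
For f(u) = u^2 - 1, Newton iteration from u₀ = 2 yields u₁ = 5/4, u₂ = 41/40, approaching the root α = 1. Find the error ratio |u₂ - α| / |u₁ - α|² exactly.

u₁ - α = 5/4 - 1 = 1/4, so |u₁ - α| = 1/4.
u₂ - α = 41/40 - 1 = 1/40, so |u₂ - α| = 1/40.
|u₁ - α|² = 1/16.
Ratio = (1/40) / (1/16) = 2/5.

2/5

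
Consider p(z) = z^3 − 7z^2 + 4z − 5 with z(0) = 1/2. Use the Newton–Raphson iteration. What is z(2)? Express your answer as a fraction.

−14191/24084

p'(z) = 3z^2 − 14z + 4.
p(1/2) = −37/8, p'(1/2) = −9/4, so z(1) = (1/2) − (−37/8)/(−9/4) = −14/9.
p(−14/9) = −23273/729, p'(−14/9) = 892/27, so z(2) = (−14/9) − (−23273/729)/(892/27) = −14191/24084.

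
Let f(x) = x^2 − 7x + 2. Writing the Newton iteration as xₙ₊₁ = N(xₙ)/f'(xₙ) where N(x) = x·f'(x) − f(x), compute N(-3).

f'(x) = 2x − 7.
N(x) = x·f'(x) − f(x) = x·(2x − 7) − (x^2 − 7x + 2) = x^2 − 2.
N(-3) = 7.

7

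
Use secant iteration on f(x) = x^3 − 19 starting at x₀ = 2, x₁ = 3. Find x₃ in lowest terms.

f(2) = −11, f(3) = 8. x₂ = 3 − 8·(3 − 2)/(8 − (−11)) = 49/19.
f(3) = 8, f(49/19) = −12672/6859. x₃ = (49/19) − (−12672/6859)·((49/19) − 3)/((−12672/6859) − 8) = 22441/8443.

22441/8443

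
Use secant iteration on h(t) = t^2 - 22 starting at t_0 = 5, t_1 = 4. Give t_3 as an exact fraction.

61/13

h(5) = 3, h(4) = -6. t_2 = 4 - (-6)·(4 - 5)/((-6) - 3) = 14/3.
h(4) = -6, h(14/3) = -2/9. t_3 = (14/3) - (-2/9)·((14/3) - 4)/((-2/9) - (-6)) = 61/13.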